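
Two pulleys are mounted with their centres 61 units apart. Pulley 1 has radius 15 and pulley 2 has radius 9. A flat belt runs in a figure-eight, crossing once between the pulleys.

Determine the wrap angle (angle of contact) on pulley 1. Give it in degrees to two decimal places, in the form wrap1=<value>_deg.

crossed belt: β = asin((r1+r2)/C) = asin(24/61) = 23.1689°
wrap1 = wrap2 = π + 2β = 226.3378°

wrap1=226.34_deg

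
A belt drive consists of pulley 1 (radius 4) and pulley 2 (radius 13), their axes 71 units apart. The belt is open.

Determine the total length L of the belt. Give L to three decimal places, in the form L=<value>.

open belt: β = asin((r2−r1)/C) = asin(9/71) = 7.2824°
wrap1 = π − 2β = 165.4351°
wrap2 = π + 2β = 194.5649°
tangent length = C·cosβ = 70.4273
L = r1·wrap1 + r2·wrap2 + 2·C·cosβ = 4·2.8874 + 13·3.3958 + 2·70.4273 = 196.5495

L=196.549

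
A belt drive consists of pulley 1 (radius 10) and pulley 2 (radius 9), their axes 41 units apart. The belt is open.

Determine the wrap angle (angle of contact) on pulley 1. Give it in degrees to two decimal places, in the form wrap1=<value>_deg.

wrap1=182.80_deg

open belt: β = asin((r2−r1)/C) = asin(-1/41) = -1.3976°
wrap1 = π − 2β = 182.7952°
wrap2 = π + 2β = 177.2048°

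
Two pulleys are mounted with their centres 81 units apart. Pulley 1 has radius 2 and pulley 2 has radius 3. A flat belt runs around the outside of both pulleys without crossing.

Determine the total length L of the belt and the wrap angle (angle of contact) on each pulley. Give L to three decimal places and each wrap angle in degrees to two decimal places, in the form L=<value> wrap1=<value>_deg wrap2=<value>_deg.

open belt: β = asin((r2−r1)/C) = asin(1/81) = 0.7074°
wrap1 = π − 2β = 178.5853°
wrap2 = π + 2β = 181.4147°
tangent length = C·cosβ = 80.9938
L = r1·wrap1 + r2·wrap2 + 2·C·cosβ = 2·3.1169 + 3·3.1663 + 2·80.9938 = 177.7203

L=177.720 wrap1=178.59_deg wrap2=181.41_deg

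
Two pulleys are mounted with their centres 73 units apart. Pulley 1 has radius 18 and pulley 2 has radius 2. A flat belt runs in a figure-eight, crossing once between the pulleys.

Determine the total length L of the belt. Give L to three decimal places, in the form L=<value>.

L=214.346

crossed belt: β = asin((r1+r2)/C) = asin(20/73) = 15.9008°
wrap1 = wrap2 = π + 2β = 211.8016°
tangent length = C·cosβ = 70.2068
L = (r1+r2)·wrap + 2·C·cosβ = 20·3.6966 + 2·70.2068 = 214.3464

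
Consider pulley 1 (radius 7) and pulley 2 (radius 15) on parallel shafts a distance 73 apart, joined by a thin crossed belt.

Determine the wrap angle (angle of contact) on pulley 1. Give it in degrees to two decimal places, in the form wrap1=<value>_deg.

wrap1=215.08_deg

crossed belt: β = asin((r1+r2)/C) = asin(22/73) = 17.5399°
wrap1 = wrap2 = π + 2β = 215.0798°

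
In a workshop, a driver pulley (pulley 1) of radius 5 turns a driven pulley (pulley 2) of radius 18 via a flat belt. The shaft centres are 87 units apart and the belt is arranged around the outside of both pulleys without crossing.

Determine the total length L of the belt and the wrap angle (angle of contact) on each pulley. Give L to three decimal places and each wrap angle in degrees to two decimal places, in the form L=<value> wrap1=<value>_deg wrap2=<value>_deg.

open belt: β = asin((r2−r1)/C) = asin(13/87) = 8.5936°
wrap1 = π − 2β = 162.8128°
wrap2 = π + 2β = 197.1872°
tangent length = C·cosβ = 86.0233
L = r1·wrap1 + r2·wrap2 + 2·C·cosβ = 5·2.8416 + 18·3.4416 + 2·86.0233 = 248.2028

L=248.203 wrap1=162.81_deg wrap2=197.19_deg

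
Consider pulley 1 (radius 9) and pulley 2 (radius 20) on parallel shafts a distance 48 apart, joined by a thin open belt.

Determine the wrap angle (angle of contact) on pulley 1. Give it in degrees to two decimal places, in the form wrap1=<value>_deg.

open belt: β = asin((r2−r1)/C) = asin(11/48) = 13.2480°
wrap1 = π − 2β = 153.5040°
wrap2 = π + 2β = 206.4960°

wrap1=153.50_deg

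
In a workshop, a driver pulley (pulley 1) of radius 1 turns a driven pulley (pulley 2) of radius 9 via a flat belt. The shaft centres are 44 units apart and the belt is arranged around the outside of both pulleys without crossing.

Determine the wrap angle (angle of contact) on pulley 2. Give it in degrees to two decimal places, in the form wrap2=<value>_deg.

wrap2=200.95_deg

open belt: β = asin((r2−r1)/C) = asin(8/44) = 10.4757°
wrap1 = π − 2β = 159.0486°
wrap2 = π + 2β = 200.9514°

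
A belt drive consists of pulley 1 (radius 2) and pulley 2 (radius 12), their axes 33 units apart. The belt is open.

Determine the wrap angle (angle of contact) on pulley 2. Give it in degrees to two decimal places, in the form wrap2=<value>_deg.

wrap2=215.28_deg

open belt: β = asin((r2−r1)/C) = asin(10/33) = 17.6397°
wrap1 = π − 2β = 144.7206°
wrap2 = π + 2β = 215.2794°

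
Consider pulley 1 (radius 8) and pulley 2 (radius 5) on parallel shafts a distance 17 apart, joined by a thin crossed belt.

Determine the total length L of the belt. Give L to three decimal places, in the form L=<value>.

L=85.385

crossed belt: β = asin((r1+r2)/C) = asin(13/17) = 49.8808°
wrap1 = wrap2 = π + 2β = 279.7617°
tangent length = C·cosβ = 10.9545
L = (r1+r2)·wrap + 2·C·cosβ = 13·4.8828 + 2·10.9545 = 85.3848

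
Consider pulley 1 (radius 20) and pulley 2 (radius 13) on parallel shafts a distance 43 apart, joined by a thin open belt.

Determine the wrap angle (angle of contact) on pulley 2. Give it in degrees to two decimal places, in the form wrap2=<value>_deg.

open belt: β = asin((r2−r1)/C) = asin(-7/43) = -9.3689°
wrap1 = π − 2β = 198.7378°
wrap2 = π + 2β = 161.2622°

wrap2=161.26_deg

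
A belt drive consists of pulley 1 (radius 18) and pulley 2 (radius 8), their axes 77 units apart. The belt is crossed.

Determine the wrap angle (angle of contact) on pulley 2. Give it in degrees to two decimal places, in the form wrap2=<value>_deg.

wrap2=219.47_deg

crossed belt: β = asin((r1+r2)/C) = asin(26/77) = 19.7345°
wrap1 = wrap2 = π + 2β = 219.4690°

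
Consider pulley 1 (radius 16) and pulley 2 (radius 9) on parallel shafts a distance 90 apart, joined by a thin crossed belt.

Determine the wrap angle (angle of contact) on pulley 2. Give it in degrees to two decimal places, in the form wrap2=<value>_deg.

crossed belt: β = asin((r1+r2)/C) = asin(25/90) = 16.1276°
wrap1 = wrap2 = π + 2β = 212.2552°

wrap2=212.26_deg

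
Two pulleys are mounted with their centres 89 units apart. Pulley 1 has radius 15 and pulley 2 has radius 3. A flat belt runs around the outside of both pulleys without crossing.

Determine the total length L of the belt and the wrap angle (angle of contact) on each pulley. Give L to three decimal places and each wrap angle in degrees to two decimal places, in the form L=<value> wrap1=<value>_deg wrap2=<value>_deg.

open belt: β = asin((r2−r1)/C) = asin(-12/89) = -7.7489°
wrap1 = π − 2β = 195.4977°
wrap2 = π + 2β = 164.5023°
tangent length = C·cosβ = 88.1873
L = r1·wrap1 + r2·wrap2 + 2·C·cosβ = 15·3.4121 + 3·2.8711 + 2·88.1873 = 236.1691

L=236.169 wrap1=195.50_deg wrap2=164.50_deg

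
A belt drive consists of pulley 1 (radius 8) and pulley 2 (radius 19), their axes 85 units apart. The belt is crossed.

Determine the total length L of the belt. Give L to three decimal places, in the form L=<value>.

L=263.474

crossed belt: β = asin((r1+r2)/C) = asin(27/85) = 18.5207°
wrap1 = wrap2 = π + 2β = 217.0414°
tangent length = C·cosβ = 80.5978
L = (r1+r2)·wrap + 2·C·cosβ = 27·3.7881 + 2·80.5978 = 263.4739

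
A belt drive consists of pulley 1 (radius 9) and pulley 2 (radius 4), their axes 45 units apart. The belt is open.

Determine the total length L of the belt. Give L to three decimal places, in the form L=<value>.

L=131.397

open belt: β = asin((r2−r1)/C) = asin(-5/45) = -6.3794°
wrap1 = π − 2β = 192.7587°
wrap2 = π + 2β = 167.2413°
tangent length = C·cosβ = 44.7214
L = r1·wrap1 + r2·wrap2 + 2·C·cosβ = 9·3.3643 + 4·2.9189 + 2·44.7214 = 131.3968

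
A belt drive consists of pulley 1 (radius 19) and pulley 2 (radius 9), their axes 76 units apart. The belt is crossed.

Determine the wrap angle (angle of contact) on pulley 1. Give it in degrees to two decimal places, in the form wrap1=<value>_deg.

wrap1=223.24_deg

crossed belt: β = asin((r1+r2)/C) = asin(28/76) = 21.6183°
wrap1 = wrap2 = π + 2β = 223.2365°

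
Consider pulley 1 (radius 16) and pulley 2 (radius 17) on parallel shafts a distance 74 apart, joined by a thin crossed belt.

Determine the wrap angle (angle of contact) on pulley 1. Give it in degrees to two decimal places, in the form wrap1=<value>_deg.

crossed belt: β = asin((r1+r2)/C) = asin(33/74) = 26.4839°
wrap1 = wrap2 = π + 2β = 232.9678°

wrap1=232.97_deg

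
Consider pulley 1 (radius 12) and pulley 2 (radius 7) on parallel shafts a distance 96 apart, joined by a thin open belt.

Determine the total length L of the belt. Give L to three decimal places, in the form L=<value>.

L=251.951

open belt: β = asin((r2−r1)/C) = asin(-5/96) = -2.9855°
wrap1 = π − 2β = 185.9710°
wrap2 = π + 2β = 174.0290°
tangent length = C·cosβ = 95.8697
L = r1·wrap1 + r2·wrap2 + 2·C·cosβ = 12·3.2458 + 7·3.0374 + 2·95.8697 = 251.9507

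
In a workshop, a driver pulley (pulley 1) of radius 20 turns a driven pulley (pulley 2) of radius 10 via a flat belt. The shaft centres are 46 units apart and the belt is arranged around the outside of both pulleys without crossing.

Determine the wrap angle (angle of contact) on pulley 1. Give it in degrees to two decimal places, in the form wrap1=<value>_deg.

open belt: β = asin((r2−r1)/C) = asin(-10/46) = -12.5559°
wrap1 = π − 2β = 205.1117°
wrap2 = π + 2β = 154.8883°

wrap1=205.11_deg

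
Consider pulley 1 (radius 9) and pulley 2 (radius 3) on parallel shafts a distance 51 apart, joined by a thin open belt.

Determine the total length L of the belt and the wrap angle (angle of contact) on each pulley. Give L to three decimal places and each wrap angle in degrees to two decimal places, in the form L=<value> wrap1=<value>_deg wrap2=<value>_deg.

open belt: β = asin((r2−r1)/C) = asin(-6/51) = -6.7563°
wrap1 = π − 2β = 193.5127°
wrap2 = π + 2β = 166.4873°
tangent length = C·cosβ = 50.6458
L = r1·wrap1 + r2·wrap2 + 2·C·cosβ = 9·3.3774 + 3·2.9058 + 2·50.6458 = 140.4058

L=140.406 wrap1=193.51_deg wrap2=166.49_deg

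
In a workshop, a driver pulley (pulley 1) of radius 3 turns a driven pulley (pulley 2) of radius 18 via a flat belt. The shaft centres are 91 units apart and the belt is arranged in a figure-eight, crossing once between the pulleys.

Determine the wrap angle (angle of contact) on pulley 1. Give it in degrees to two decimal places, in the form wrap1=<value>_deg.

wrap1=206.68_deg

crossed belt: β = asin((r1+r2)/C) = asin(21/91) = 13.3424°
wrap1 = wrap2 = π + 2β = 206.6847°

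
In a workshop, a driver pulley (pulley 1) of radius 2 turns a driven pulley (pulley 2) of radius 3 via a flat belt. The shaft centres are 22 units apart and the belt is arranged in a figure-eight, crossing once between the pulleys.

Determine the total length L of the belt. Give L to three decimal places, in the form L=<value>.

crossed belt: β = asin((r1+r2)/C) = asin(5/22) = 13.1366°
wrap1 = wrap2 = π + 2β = 206.2731°
tangent length = C·cosβ = 21.4243
L = (r1+r2)·wrap + 2·C·cosβ = 5·3.6001 + 2·21.4243 = 60.8493

L=60.849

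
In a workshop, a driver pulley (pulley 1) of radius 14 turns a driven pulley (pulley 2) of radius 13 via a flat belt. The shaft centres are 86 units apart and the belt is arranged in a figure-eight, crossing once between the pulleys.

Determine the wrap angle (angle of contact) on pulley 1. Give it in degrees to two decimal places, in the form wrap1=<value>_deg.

wrap1=216.60_deg

crossed belt: β = asin((r1+r2)/C) = asin(27/86) = 18.2976°
wrap1 = wrap2 = π + 2β = 216.5953°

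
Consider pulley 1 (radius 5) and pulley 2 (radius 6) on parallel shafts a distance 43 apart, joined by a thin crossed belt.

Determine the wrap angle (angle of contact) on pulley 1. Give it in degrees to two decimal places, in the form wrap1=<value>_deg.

crossed belt: β = asin((r1+r2)/C) = asin(11/43) = 14.8218°
wrap1 = wrap2 = π + 2β = 209.6436°

wrap1=209.64_deg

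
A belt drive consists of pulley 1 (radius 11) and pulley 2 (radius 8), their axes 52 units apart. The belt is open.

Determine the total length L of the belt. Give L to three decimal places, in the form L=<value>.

L=163.863

open belt: β = asin((r2−r1)/C) = asin(-3/52) = -3.3074°
wrap1 = π − 2β = 186.6147°
wrap2 = π + 2β = 173.3853°
tangent length = C·cosβ = 51.9134
L = r1·wrap1 + r2·wrap2 + 2·C·cosβ = 11·3.2570 + 8·3.0261 + 2·51.9134 = 163.8634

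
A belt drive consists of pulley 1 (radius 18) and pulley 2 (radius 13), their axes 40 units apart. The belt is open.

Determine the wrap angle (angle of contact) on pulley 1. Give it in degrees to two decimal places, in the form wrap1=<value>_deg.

open belt: β = asin((r2−r1)/C) = asin(-5/40) = -7.1808°
wrap1 = π − 2β = 194.3615°
wrap2 = π + 2β = 165.6385°

wrap1=194.36_deg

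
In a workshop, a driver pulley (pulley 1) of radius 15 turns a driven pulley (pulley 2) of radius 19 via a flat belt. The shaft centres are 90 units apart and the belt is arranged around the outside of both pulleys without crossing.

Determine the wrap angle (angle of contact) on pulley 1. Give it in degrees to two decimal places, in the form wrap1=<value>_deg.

open belt: β = asin((r2−r1)/C) = asin(4/90) = 2.5473°
wrap1 = π − 2β = 174.9054°
wrap2 = π + 2β = 185.0946°

wrap1=174.91_deg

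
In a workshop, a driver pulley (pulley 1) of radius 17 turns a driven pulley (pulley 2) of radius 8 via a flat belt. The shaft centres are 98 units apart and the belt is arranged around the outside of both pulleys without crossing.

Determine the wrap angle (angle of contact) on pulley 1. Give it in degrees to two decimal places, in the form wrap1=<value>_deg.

wrap1=190.54_deg

open belt: β = asin((r2−r1)/C) = asin(-9/98) = -5.2693°
wrap1 = π − 2β = 190.5386°
wrap2 = π + 2β = 169.4614°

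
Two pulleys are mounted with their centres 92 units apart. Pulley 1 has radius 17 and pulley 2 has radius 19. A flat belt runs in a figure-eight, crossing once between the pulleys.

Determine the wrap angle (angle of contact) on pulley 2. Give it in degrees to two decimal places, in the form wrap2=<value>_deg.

wrap2=226.07_deg

crossed belt: β = asin((r1+r2)/C) = asin(36/92) = 23.0357°
wrap1 = wrap2 = π + 2β = 226.0714°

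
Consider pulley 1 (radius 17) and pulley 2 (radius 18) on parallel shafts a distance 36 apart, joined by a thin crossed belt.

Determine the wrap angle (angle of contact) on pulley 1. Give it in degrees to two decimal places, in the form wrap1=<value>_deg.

wrap1=332.93_deg

crossed belt: β = asin((r1+r2)/C) = asin(35/36) = 76.4638°
wrap1 = wrap2 = π + 2β = 332.9276°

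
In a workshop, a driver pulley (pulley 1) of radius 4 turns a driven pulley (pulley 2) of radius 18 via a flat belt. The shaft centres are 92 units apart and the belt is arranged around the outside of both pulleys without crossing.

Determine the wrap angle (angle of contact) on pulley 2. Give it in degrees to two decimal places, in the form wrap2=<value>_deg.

open belt: β = asin((r2−r1)/C) = asin(14/92) = 8.7529°
wrap1 = π − 2β = 162.4941°
wrap2 = π + 2β = 197.5059°

wrap2=197.51_deg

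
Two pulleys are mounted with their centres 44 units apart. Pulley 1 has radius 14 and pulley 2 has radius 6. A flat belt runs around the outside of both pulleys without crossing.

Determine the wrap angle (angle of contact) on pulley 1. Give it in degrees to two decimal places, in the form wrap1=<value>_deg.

wrap1=200.95_deg

open belt: β = asin((r2−r1)/C) = asin(-8/44) = -10.4757°
wrap1 = π − 2β = 200.9514°
wrap2 = π + 2β = 159.0486°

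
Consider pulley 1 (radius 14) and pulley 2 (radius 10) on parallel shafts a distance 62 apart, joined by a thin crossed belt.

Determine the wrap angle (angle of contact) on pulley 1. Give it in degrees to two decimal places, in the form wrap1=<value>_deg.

wrap1=225.55_deg

crossed belt: β = asin((r1+r2)/C) = asin(24/62) = 22.7740°
wrap1 = wrap2 = π + 2β = 225.5479°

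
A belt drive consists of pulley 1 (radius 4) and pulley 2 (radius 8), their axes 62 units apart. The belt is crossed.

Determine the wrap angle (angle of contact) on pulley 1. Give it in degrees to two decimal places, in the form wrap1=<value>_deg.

crossed belt: β = asin((r1+r2)/C) = asin(12/62) = 11.1599°
wrap1 = wrap2 = π + 2β = 202.3199°

wrap1=202.32_deg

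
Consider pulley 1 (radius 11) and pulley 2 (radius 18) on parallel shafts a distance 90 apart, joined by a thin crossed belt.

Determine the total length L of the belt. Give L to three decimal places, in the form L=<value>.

crossed belt: β = asin((r1+r2)/C) = asin(29/90) = 18.7974°
wrap1 = wrap2 = π + 2β = 217.5947°
tangent length = C·cosβ = 85.1998
L = (r1+r2)·wrap + 2·C·cosβ = 29·3.7977 + 2·85.1998 = 280.5341

L=280.534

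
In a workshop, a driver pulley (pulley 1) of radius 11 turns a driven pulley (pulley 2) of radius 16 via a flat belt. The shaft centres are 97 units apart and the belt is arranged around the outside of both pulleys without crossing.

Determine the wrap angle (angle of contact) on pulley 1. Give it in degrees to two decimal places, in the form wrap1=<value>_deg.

open belt: β = asin((r2−r1)/C) = asin(5/97) = 2.9547°
wrap1 = π − 2β = 174.0906°
wrap2 = π + 2β = 185.9094°

wrap1=174.09_deg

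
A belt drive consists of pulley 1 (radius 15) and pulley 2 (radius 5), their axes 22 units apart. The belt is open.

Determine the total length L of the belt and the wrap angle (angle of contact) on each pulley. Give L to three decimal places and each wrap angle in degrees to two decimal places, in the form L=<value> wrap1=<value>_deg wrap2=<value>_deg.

open belt: β = asin((r2−r1)/C) = asin(-10/22) = -27.0357°
wrap1 = π − 2β = 234.0714°
wrap2 = π + 2β = 125.9286°
tangent length = C·cosβ = 19.5959
L = r1·wrap1 + r2·wrap2 + 2·C·cosβ = 15·4.0853 + 5·2.1979 + 2·19.5959 = 111.4609

L=111.461 wrap1=234.07_deg wrap2=125.93_deg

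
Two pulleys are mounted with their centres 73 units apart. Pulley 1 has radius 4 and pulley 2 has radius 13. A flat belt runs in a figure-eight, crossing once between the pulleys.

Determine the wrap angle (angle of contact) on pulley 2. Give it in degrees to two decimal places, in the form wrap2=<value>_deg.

wrap2=206.93_deg

crossed belt: β = asin((r1+r2)/C) = asin(17/73) = 13.4665°
wrap1 = wrap2 = π + 2β = 206.9330°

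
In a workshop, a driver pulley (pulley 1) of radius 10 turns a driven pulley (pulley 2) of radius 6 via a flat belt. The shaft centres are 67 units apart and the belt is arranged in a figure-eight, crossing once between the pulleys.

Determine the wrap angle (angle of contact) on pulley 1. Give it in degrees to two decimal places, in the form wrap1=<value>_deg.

crossed belt: β = asin((r1+r2)/C) = asin(16/67) = 13.8161°
wrap1 = wrap2 = π + 2β = 207.6322°

wrap1=207.63_deg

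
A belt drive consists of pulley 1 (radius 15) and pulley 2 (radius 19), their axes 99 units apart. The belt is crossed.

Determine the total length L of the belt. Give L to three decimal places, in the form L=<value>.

crossed belt: β = asin((r1+r2)/C) = asin(34/99) = 20.0863°
wrap1 = wrap2 = π + 2β = 220.1725°
tangent length = C·cosβ = 92.9785
L = (r1+r2)·wrap + 2·C·cosβ = 34·3.8427 + 2·92.9785 = 316.6100

L=316.610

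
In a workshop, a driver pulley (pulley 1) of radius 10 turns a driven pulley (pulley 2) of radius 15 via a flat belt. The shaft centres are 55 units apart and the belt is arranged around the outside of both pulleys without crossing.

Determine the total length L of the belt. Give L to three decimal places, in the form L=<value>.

open belt: β = asin((r2−r1)/C) = asin(5/55) = 5.2159°
wrap1 = π − 2β = 169.5682°
wrap2 = π + 2β = 190.4318°
tangent length = C·cosβ = 54.7723
L = r1·wrap1 + r2·wrap2 + 2·C·cosβ = 10·2.9595 + 15·3.3237 + 2·54.7723 = 188.9947

L=188.995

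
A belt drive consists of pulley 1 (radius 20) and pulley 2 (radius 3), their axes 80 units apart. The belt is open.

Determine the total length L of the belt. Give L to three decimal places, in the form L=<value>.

open belt: β = asin((r2−r1)/C) = asin(-17/80) = -12.2689°
wrap1 = π − 2β = 204.5378°
wrap2 = π + 2β = 155.4622°
tangent length = C·cosβ = 78.1729
L = r1·wrap1 + r2·wrap2 + 2·C·cosβ = 20·3.5699 + 3·2.7133 + 2·78.1729 = 235.8829

L=235.883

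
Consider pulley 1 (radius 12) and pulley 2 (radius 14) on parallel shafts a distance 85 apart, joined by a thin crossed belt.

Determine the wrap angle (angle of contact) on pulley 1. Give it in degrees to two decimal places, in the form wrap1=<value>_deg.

wrap1=215.62_deg

crossed belt: β = asin((r1+r2)/C) = asin(26/85) = 17.8113°
wrap1 = wrap2 = π + 2β = 215.6225°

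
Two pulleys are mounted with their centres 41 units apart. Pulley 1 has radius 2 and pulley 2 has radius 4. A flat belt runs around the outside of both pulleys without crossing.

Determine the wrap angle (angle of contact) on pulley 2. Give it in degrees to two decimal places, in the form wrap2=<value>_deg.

open belt: β = asin((r2−r1)/C) = asin(2/41) = 2.7960°
wrap1 = π − 2β = 174.4079°
wrap2 = π + 2β = 185.5921°

wrap2=185.59_deg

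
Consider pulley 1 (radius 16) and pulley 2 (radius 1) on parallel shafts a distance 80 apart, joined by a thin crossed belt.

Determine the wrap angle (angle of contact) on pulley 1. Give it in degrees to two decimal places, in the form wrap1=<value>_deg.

wrap1=204.54_deg

crossed belt: β = asin((r1+r2)/C) = asin(17/80) = 12.2689°
wrap1 = wrap2 = π + 2β = 204.5378°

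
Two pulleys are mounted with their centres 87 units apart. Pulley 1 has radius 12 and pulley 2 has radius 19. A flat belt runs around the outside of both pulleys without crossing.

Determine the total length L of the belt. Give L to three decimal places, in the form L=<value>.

open belt: β = asin((r2−r1)/C) = asin(7/87) = 4.6150°
wrap1 = π − 2β = 170.7700°
wrap2 = π + 2β = 189.2300°
tangent length = C·cosβ = 86.7179
L = r1·wrap1 + r2·wrap2 + 2·C·cosβ = 12·2.9805 + 19·3.3027 + 2·86.7179 = 271.9529

L=271.953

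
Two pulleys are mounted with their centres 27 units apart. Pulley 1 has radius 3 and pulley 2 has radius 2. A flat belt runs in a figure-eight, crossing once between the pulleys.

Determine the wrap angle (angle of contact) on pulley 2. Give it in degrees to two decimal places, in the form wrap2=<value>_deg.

wrap2=201.34_deg

crossed belt: β = asin((r1+r2)/C) = asin(5/27) = 10.6719°
wrap1 = wrap2 = π + 2β = 201.3439°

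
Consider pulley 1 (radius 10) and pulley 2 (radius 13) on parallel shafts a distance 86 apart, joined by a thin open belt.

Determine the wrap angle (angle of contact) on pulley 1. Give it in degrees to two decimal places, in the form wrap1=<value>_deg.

open belt: β = asin((r2−r1)/C) = asin(3/86) = 1.9991°
wrap1 = π − 2β = 176.0018°
wrap2 = π + 2β = 183.9982°

wrap1=176.00_deg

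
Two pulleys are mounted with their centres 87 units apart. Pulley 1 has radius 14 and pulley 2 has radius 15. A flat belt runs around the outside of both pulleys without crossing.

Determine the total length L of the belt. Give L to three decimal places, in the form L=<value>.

open belt: β = asin((r2−r1)/C) = asin(1/87) = 0.6586°
wrap1 = π − 2β = 178.6828°
wrap2 = π + 2β = 181.3172°
tangent length = C·cosβ = 86.9943
L = r1·wrap1 + r2·wrap2 + 2·C·cosβ = 14·3.1186 + 15·3.1646 + 2·86.9943 = 265.1177

L=265.118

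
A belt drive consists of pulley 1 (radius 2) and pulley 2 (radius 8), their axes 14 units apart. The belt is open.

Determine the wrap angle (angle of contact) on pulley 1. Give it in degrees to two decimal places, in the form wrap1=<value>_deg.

open belt: β = asin((r2−r1)/C) = asin(6/14) = 25.3769°
wrap1 = π − 2β = 129.2461°
wrap2 = π + 2β = 230.7539°

wrap1=129.25_deg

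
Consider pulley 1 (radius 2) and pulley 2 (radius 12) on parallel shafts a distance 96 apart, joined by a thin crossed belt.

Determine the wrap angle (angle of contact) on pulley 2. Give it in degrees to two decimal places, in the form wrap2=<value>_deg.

crossed belt: β = asin((r1+r2)/C) = asin(14/96) = 8.3855°
wrap1 = wrap2 = π + 2β = 196.7711°

wrap2=196.77_deg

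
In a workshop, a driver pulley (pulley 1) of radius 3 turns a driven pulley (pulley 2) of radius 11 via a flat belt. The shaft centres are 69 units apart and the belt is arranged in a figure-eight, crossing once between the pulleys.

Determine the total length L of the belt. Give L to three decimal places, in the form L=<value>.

crossed belt: β = asin((r1+r2)/C) = asin(14/69) = 11.7065°
wrap1 = wrap2 = π + 2β = 203.4130°
tangent length = C·cosβ = 67.5648
L = (r1+r2)·wrap + 2·C·cosβ = 14·3.5502 + 2·67.5648 = 184.8327

L=184.833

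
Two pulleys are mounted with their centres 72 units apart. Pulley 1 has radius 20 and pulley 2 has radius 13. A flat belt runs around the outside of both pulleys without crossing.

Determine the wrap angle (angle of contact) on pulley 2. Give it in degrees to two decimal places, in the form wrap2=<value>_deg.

wrap2=168.84_deg

open belt: β = asin((r2−r1)/C) = asin(-7/72) = -5.5792°
wrap1 = π − 2β = 191.1585°
wrap2 = π + 2β = 168.8415°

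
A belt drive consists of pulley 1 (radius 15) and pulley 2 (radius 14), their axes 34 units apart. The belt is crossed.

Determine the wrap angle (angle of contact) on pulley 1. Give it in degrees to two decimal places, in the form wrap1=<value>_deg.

wrap1=297.07_deg

crossed belt: β = asin((r1+r2)/C) = asin(29/34) = 58.5330°
wrap1 = wrap2 = π + 2β = 297.0660°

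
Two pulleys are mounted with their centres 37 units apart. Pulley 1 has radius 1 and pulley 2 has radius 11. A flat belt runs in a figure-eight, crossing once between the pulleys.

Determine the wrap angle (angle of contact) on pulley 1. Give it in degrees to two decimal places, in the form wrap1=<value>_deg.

crossed belt: β = asin((r1+r2)/C) = asin(12/37) = 18.9246°
wrap1 = wrap2 = π + 2β = 217.8493°

wrap1=217.85_deg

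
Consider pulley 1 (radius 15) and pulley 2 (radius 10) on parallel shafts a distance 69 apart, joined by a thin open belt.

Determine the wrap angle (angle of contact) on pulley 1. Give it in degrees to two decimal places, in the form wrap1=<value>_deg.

wrap1=188.31_deg

open belt: β = asin((r2−r1)/C) = asin(-5/69) = -4.1555°
wrap1 = π − 2β = 188.3110°
wrap2 = π + 2β = 171.6890°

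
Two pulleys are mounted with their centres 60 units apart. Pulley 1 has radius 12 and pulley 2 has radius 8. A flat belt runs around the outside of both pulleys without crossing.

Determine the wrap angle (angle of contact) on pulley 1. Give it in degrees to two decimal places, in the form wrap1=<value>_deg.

wrap1=187.65_deg

open belt: β = asin((r2−r1)/C) = asin(-4/60) = -3.8226°
wrap1 = π − 2β = 187.6451°
wrap2 = π + 2β = 172.3549°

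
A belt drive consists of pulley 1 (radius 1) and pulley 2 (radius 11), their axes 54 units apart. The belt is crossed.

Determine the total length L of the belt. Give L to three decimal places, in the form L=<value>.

L=148.377

crossed belt: β = asin((r1+r2)/C) = asin(12/54) = 12.8396°
wrap1 = wrap2 = π + 2β = 205.6792°
tangent length = C·cosβ = 52.6498
L = (r1+r2)·wrap + 2·C·cosβ = 12·3.5898 + 2·52.6498 = 148.3769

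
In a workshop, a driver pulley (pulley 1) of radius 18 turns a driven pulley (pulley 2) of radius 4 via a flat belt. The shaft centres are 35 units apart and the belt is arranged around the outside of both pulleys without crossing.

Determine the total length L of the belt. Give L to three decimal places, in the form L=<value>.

L=144.794

open belt: β = asin((r2−r1)/C) = asin(-14/35) = -23.5782°
wrap1 = π − 2β = 227.1564°
wrap2 = π + 2β = 132.8436°
tangent length = C·cosβ = 32.0780
L = r1·wrap1 + r2·wrap2 + 2·C·cosβ = 18·3.9646 + 4·2.3186 + 2·32.0780 = 144.7936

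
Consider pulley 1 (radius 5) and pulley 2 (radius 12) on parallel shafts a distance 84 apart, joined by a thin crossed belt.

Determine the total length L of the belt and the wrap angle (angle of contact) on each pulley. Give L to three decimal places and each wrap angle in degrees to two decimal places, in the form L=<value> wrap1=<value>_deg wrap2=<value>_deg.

crossed belt: β = asin((r1+r2)/C) = asin(17/84) = 11.6762°
wrap1 = wrap2 = π + 2β = 203.3525°
tangent length = C·cosβ = 82.2618
L = (r1+r2)·wrap + 2·C·cosβ = 17·3.5492 + 2·82.2618 = 224.8594

L=224.859 wrap1=203.35_deg wrap2=203.35_deg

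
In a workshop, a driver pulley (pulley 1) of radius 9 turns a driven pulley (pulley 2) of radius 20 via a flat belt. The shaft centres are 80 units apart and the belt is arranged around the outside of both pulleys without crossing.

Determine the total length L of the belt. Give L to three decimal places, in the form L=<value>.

L=252.621

open belt: β = asin((r2−r1)/C) = asin(11/80) = 7.9032°
wrap1 = π − 2β = 164.1936°
wrap2 = π + 2β = 195.8064°
tangent length = C·cosβ = 79.2401
L = r1·wrap1 + r2·wrap2 + 2·C·cosβ = 9·2.8657 + 20·3.4175 + 2·79.2401 = 252.6211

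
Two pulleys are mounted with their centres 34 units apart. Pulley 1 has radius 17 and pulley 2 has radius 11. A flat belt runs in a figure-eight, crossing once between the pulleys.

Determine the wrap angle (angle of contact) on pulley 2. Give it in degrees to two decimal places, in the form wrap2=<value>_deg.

crossed belt: β = asin((r1+r2)/C) = asin(28/34) = 55.4397°
wrap1 = wrap2 = π + 2β = 290.8794°

wrap2=290.88_deg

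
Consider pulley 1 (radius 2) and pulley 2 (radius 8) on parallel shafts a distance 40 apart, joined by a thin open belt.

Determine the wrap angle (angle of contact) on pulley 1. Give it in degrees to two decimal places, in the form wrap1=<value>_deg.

wrap1=162.75_deg

open belt: β = asin((r2−r1)/C) = asin(6/40) = 8.6269°
wrap1 = π − 2β = 162.7461°
wrap2 = π + 2β = 197.2539°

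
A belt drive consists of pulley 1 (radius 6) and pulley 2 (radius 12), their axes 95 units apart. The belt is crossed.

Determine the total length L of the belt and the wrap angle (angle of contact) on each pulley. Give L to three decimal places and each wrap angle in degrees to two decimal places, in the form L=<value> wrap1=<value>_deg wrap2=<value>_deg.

L=249.970 wrap1=201.84_deg wrap2=201.84_deg

crossed belt: β = asin((r1+r2)/C) = asin(18/95) = 10.9221°
wrap1 = wrap2 = π + 2β = 201.8441°
tangent length = C·cosβ = 93.2792
L = (r1+r2)·wrap + 2·C·cosβ = 18·3.5228 + 2·93.2792 = 249.9695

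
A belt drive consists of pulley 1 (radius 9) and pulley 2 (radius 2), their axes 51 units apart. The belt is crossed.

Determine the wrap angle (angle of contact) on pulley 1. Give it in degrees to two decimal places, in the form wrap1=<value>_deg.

crossed belt: β = asin((r1+r2)/C) = asin(11/51) = 12.4558°
wrap1 = wrap2 = π + 2β = 204.9116°

wrap1=204.91_deg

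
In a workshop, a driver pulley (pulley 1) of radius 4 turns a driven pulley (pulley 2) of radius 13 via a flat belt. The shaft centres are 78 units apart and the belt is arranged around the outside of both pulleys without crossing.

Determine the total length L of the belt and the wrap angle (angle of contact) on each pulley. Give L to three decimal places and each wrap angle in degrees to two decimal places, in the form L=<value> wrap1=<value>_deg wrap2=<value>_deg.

L=210.447 wrap1=166.75_deg wrap2=193.25_deg

open belt: β = asin((r2−r1)/C) = asin(9/78) = 6.6258°
wrap1 = π − 2β = 166.7484°
wrap2 = π + 2β = 193.2516°
tangent length = C·cosβ = 77.4790
L = r1·wrap1 + r2·wrap2 + 2·C·cosβ = 4·2.9103 + 13·3.3729 + 2·77.4790 = 210.4467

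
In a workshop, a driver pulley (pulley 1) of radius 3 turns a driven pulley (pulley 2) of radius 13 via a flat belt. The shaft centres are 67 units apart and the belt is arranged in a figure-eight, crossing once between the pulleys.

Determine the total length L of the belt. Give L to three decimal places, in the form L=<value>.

L=188.105

crossed belt: β = asin((r1+r2)/C) = asin(16/67) = 13.8161°
wrap1 = wrap2 = π + 2β = 207.6322°
tangent length = C·cosβ = 65.0615
L = (r1+r2)·wrap + 2·C·cosβ = 16·3.6239 + 2·65.0615 = 188.1049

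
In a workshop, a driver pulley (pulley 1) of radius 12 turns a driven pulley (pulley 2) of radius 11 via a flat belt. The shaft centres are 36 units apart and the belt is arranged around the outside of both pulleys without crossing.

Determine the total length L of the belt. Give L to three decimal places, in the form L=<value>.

open belt: β = asin((r2−r1)/C) = asin(-1/36) = -1.5918°
wrap1 = π − 2β = 183.1835°
wrap2 = π + 2β = 176.8165°
tangent length = C·cosβ = 35.9861
L = r1·wrap1 + r2·wrap2 + 2·C·cosβ = 12·3.1972 + 11·3.0860 + 2·35.9861 = 144.2844

L=144.284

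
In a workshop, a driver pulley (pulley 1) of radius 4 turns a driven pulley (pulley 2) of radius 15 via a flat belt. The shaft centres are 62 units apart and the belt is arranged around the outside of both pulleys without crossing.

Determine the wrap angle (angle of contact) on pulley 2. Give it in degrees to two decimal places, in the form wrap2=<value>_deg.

open belt: β = asin((r2−r1)/C) = asin(11/62) = 10.2195°
wrap1 = π − 2β = 159.5610°
wrap2 = π + 2β = 200.4390°

wrap2=200.44_deg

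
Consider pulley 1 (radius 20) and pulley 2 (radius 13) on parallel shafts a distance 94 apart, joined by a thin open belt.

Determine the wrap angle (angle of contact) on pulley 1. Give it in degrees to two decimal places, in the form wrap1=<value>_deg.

wrap1=188.54_deg

open belt: β = asin((r2−r1)/C) = asin(-7/94) = -4.2707°
wrap1 = π − 2β = 188.5413°
wrap2 = π + 2β = 171.4587°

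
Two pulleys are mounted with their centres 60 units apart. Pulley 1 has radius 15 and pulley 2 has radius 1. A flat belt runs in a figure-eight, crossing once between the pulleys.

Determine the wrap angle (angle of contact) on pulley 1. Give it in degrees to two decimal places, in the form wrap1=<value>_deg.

wrap1=210.93_deg

crossed belt: β = asin((r1+r2)/C) = asin(16/60) = 15.4660°
wrap1 = wrap2 = π + 2β = 210.9320°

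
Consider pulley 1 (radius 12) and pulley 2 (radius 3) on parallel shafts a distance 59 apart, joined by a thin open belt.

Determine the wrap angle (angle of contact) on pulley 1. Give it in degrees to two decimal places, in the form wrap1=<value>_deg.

open belt: β = asin((r2−r1)/C) = asin(-9/59) = -8.7743°
wrap1 = π − 2β = 197.5486°
wrap2 = π + 2β = 162.4514°

wrap1=197.55_deg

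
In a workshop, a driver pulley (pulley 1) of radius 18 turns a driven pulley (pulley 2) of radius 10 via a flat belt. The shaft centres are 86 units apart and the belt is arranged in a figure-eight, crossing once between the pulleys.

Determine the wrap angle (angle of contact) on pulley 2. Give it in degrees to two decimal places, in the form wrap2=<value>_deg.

wrap2=218.00_deg

crossed belt: β = asin((r1+r2)/C) = asin(28/86) = 19.0008°
wrap1 = wrap2 = π + 2β = 218.0016°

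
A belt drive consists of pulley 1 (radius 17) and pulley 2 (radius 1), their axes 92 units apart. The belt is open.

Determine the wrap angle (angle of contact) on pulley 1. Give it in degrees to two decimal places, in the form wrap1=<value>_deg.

wrap1=200.03_deg

open belt: β = asin((r2−r1)/C) = asin(-16/92) = -10.0154°
wrap1 = π − 2β = 200.0308°
wrap2 = π + 2β = 159.9692°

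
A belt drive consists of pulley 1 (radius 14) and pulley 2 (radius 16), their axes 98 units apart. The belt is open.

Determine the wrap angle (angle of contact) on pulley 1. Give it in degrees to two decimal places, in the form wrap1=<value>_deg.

open belt: β = asin((r2−r1)/C) = asin(2/98) = 1.1694°
wrap1 = π − 2β = 177.6612°
wrap2 = π + 2β = 182.3388°

wrap1=177.66_deg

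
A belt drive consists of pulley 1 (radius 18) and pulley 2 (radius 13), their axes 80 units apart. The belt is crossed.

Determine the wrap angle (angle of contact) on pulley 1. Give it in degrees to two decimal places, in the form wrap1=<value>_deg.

wrap1=225.60_deg

crossed belt: β = asin((r1+r2)/C) = asin(31/80) = 22.7990°
wrap1 = wrap2 = π + 2β = 225.5981°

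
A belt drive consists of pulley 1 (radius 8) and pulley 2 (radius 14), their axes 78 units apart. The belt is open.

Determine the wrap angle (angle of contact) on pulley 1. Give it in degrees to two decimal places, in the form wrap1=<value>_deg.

wrap1=171.18_deg

open belt: β = asin((r2−r1)/C) = asin(6/78) = 4.4117°
wrap1 = π − 2β = 171.1765°
wrap2 = π + 2β = 188.8235°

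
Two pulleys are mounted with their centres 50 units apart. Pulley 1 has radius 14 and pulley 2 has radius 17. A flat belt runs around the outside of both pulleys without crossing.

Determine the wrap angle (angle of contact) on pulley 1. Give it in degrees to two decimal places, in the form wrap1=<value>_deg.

wrap1=173.12_deg

open belt: β = asin((r2−r1)/C) = asin(3/50) = 3.4398°
wrap1 = π − 2β = 173.1204°
wrap2 = π + 2β = 186.8796°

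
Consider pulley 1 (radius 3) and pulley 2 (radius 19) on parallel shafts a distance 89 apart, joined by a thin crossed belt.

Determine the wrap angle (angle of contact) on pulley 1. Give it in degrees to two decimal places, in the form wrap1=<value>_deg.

wrap1=208.62_deg

crossed belt: β = asin((r1+r2)/C) = asin(22/89) = 14.3114°
wrap1 = wrap2 = π + 2β = 208.6227°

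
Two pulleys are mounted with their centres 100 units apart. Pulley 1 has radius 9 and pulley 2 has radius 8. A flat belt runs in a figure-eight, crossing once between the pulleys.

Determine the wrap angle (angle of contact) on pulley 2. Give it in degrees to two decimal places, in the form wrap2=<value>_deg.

crossed belt: β = asin((r1+r2)/C) = asin(17/100) = 9.7878°
wrap1 = wrap2 = π + 2β = 199.5756°

wrap2=199.58_deg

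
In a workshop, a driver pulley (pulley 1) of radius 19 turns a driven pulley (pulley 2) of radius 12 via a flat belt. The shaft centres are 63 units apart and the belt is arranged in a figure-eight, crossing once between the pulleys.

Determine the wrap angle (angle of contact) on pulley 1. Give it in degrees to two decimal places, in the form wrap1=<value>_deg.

wrap1=238.95_deg

crossed belt: β = asin((r1+r2)/C) = asin(31/63) = 29.4763°
wrap1 = wrap2 = π + 2β = 238.9526°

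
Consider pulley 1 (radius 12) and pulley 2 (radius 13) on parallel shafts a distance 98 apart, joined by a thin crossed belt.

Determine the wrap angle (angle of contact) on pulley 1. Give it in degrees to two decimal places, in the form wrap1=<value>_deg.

crossed belt: β = asin((r1+r2)/C) = asin(25/98) = 14.7796°
wrap1 = wrap2 = π + 2β = 209.5593°

wrap1=209.56_deg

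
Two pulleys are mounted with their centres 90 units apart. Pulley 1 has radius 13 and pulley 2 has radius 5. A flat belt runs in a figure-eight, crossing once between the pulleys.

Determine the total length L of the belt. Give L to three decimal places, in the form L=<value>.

crossed belt: β = asin((r1+r2)/C) = asin(18/90) = 11.5370°
wrap1 = wrap2 = π + 2β = 203.0739°
tangent length = C·cosβ = 88.1816
L = (r1+r2)·wrap + 2·C·cosβ = 18·3.5443 + 2·88.1816 = 240.1608

L=240.161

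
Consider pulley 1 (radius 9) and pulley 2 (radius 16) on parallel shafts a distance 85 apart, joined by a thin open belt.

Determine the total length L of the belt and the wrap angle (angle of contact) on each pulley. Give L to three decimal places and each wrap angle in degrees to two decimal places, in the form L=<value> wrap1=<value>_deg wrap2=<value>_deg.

open belt: β = asin((r2−r1)/C) = asin(7/85) = 4.7238°
wrap1 = π − 2β = 170.5523°
wrap2 = π + 2β = 189.4477°
tangent length = C·cosβ = 84.7113
L = r1·wrap1 + r2·wrap2 + 2·C·cosβ = 9·2.9767 + 16·3.3065 + 2·84.7113 = 249.1166

L=249.117 wrap1=170.55_deg wrap2=189.45_deg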